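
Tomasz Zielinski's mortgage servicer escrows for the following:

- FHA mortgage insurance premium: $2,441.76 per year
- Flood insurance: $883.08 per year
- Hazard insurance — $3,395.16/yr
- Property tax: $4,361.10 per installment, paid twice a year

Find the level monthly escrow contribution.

FHA mortgage insurance premium: $2,441.76 per year
Flood insurance: $883.08 per year
Hazard insurance: $3,395.16 per year
Property tax: $4,361.10 × 2 = $8,722.20 per year
Total annual escrow = $2,441.76 + $883.08 + $3,395.16 + $8,722.20 = $15,442.20
Monthly = $15,442.20 ÷ 12 = $1,286.85

$1,286.85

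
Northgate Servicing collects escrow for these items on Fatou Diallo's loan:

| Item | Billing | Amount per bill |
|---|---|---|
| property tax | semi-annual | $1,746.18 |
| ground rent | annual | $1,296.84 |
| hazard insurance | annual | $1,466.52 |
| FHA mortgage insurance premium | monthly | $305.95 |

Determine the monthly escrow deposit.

Property tax = $1,746.18 × 2 = $3,492.36 annually
Ground rent = $1,296.84 annually
Hazard insurance = $1,466.52 annually
FHA mortgage insurance premium = $305.95 × 12 = $3,671.40 annually
Combined annual = $3,492.36 + $1,296.84 + $1,466.52 + $3,671.40 = $9,927.12
Monthly = $9,927.12 ÷ 12 = $827.26

$827.26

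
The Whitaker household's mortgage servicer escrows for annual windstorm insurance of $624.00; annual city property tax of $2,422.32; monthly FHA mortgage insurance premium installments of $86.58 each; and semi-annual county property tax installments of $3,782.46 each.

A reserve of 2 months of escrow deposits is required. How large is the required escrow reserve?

Windstorm insurance — $624.00 annually
City property tax — $2,422.32 annually
FHA mortgage insurance premium — $86.58 × 12 = $1,038.96 annually
County property tax — $3,782.46 × 2 = $7,564.92 annually
Total per year = $11,650.20
Per month = $11,650.20 / 12 = $970.85
Cushion = 2 × $970.85 = $1,941.70

$1,941.70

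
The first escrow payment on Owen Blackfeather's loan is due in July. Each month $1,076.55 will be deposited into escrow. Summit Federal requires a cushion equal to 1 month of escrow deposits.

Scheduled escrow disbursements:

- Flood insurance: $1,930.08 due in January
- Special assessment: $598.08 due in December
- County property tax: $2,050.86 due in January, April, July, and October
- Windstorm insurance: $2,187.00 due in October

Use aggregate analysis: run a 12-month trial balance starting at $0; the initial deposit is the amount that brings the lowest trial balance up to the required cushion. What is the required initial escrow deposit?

Cushion = 1 × $1,076.55 = $1,076.55
Trial balance (start $0, +$1,076.55 each month, − disbursements):
  Jul: +$1,076.55 − $2,050.86 → -$974.31
  Aug: +$1,076.55 → $102.24
  Sep: +$1,076.55 → $1,178.79
  Oct: +$1,076.55 − $4,237.86 → -$1,982.52
  Nov: +$1,076.55 → -$905.97
  Dec: +$1,076.55 − $598.08 → -$427.50
  Jan: +$1,076.55 − $3,980.94 → -$3,331.89
  Feb: +$1,076.55 → -$2,255.34
  Mar: +$1,076.55 → -$1,178.79
  Apr: +$1,076.55 − $2,050.86 → -$2,153.10
  May: +$1,076.55 → -$1,076.55
  Jun: +$1,076.55 → $0.00
Lowest trial balance = -$3,331.89 (Jan)
Initial deposit = cushion − low point = $1,076.55 − (-$3,331.89) = $4,408.44

$4,408.44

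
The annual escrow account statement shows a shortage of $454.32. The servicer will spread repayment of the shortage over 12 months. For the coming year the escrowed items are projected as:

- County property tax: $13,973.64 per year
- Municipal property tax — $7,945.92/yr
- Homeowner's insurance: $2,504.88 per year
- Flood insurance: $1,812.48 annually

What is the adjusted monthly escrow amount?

County property tax: $13,973.64
Municipal property tax: $7,945.92
Homeowner's insurance: $2,504.88
Flood insurance: $1,812.48
Total annual escrow = $13,973.64 + $7,945.92 + $2,504.88 + $1,812.48 = $26,236.92
Base monthly escrow = $26,236.92 / 12 = $2,186.41
Shortage spread = $454.32 ÷ 12 = $37.86/mo
New monthly escrow = $2,186.41 + $37.86 = $2,224.27

$2,224.27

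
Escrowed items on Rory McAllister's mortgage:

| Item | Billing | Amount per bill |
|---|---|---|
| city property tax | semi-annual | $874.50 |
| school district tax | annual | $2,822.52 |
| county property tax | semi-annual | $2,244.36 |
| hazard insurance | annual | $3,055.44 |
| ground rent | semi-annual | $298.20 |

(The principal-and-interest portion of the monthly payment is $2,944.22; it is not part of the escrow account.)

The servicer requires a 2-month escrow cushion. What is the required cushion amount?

$2,118.68

City property tax = $874.50 × 2 = $1,749.00 annually
School district tax = $2,822.52 annually
County property tax = $2,244.36 × 2 = $4,488.72 annually
Hazard insurance = $3,055.44 annually
Ground rent = $298.20 × 2 = $596.40 annually
Yearly total = $12,712.08
Monthly = $12,712.08 ÷ 12 = $1,059.34
Reserve = 2 × $1,059.34 = $2,118.68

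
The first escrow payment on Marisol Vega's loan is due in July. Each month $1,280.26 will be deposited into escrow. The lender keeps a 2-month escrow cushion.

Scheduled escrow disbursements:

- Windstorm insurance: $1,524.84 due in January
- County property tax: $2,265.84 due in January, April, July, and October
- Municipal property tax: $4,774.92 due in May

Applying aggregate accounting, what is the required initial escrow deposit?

$3,840.78

Cushion = 2 × $1,280.26 = $2,560.52
Trial balance (start $0, +$1,280.26 each month, − disbursements):
  Jul: +$1,280.26 − $2,265.84 → -$985.58
  Aug: +$1,280.26 → $294.68
  Sep: +$1,280.26 → $1,574.94
  Oct: +$1,280.26 − $2,265.84 → $589.36
  Nov: +$1,280.26 → $1,869.62
  Dec: +$1,280.26 → $3,149.88
  Jan: +$1,280.26 − $3,790.68 → $639.46
  Feb: +$1,280.26 → $1,919.72
  Mar: +$1,280.26 → $3,199.98
  Apr: +$1,280.26 − $2,265.84 → $2,214.40
  May: +$1,280.26 − $4,774.92 → -$1,280.26
  Jun: +$1,280.26 → $0.00
Lowest trial balance = -$1,280.26 (May)
Initial deposit = cushion − low point = $2,560.52 − (-$1,280.26) = $3,840.78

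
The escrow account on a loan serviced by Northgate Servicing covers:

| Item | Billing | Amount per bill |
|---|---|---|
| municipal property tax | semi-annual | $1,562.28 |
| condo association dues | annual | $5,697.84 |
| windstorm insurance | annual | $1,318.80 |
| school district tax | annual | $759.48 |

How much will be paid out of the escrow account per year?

Municipal property tax: $1,562.28 × 2 = $3,124.56 per year
Condo association dues: $5,697.84 per year
Windstorm insurance: $1,318.80 per year
School district tax: $759.48 per year
Yearly total = $3,124.56 + $5,697.84 + $1,318.80 + $759.48 = $10,900.68

$10,900.68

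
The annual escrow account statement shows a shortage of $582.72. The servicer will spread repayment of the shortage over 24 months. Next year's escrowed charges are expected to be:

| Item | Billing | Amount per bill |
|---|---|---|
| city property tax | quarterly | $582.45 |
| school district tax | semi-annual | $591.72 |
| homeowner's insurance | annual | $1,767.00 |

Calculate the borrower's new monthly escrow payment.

City property tax: $582.45 × 4 = $2,329.80 annually
School district tax: $591.72 × 2 = $1,183.44 annually
Homeowner's insurance: $1,767.00 annually
Combined annual = $2,329.80 + $1,183.44 + $1,767.00 = $5,280.24
Per month = $5,280.24 / 12 = $440.02
Shortage spread = $582.72 ÷ 24 = $24.28/mo
Adjusted monthly = $440.02 + $24.28 = $464.30

$464.30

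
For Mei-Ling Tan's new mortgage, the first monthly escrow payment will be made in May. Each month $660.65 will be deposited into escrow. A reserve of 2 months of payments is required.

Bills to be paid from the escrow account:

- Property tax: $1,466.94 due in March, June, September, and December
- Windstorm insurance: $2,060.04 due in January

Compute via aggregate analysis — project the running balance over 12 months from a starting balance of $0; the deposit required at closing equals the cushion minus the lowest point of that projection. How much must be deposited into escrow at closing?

Cushion = 2 × $660.65 = $1,321.30
Trial balance (start $0, +$660.65 each month, − disbursements):
  May: +$660.65 → $660.65
  Jun: +$660.65 − $1,466.94 → -$145.64
  Jul: +$660.65 → $515.01
  Aug: +$660.65 → $1,175.66
  Sep: +$660.65 − $1,466.94 → $369.37
  Oct: +$660.65 → $1,030.02
  Nov: +$660.65 → $1,690.67
  Dec: +$660.65 − $1,466.94 → $884.38
  Jan: +$660.65 − $2,060.04 → -$515.01
  Feb: +$660.65 → $145.64
  Mar: +$660.65 − $1,466.94 → -$660.65
  Apr: +$660.65 → $0.00
Lowest trial balance = -$660.65 (Mar)
Initial deposit = cushion − low point = $1,321.30 − (-$660.65) = $1,981.95

$1,981.95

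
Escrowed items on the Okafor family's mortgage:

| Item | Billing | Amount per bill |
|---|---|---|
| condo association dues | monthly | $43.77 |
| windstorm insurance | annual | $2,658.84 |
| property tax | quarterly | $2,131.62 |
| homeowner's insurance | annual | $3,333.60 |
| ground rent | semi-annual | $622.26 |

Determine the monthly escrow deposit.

$1,357.39

Condo association dues: $43.77 × 12 = $525.24/yr
Windstorm insurance: $2,658.84/yr
Property tax: $2,131.62 × 4 = $8,526.48/yr
Homeowner's insurance: $3,333.60/yr
Ground rent: $622.26 × 2 = $1,244.52/yr
Total per year = $525.24 + $2,658.84 + $8,526.48 + $3,333.60 + $1,244.52 = $16,288.68
Per month = $16,288.68 ÷ 12 = $1,357.39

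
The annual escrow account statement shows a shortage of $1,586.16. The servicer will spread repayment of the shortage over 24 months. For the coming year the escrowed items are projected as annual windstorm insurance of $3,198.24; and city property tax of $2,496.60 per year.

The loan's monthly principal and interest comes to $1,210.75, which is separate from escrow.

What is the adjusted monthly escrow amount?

$540.66

Windstorm insurance: $3,198.24/yr
City property tax: $2,496.60/yr
Combined annual = $3,198.24 + $2,496.60 = $5,694.84
Per month = $5,694.84 / 12 = $474.57
Shortage per month = $1,586.16 / 24 = $66.09
New monthly escrow = $474.57 + $66.09 = $540.66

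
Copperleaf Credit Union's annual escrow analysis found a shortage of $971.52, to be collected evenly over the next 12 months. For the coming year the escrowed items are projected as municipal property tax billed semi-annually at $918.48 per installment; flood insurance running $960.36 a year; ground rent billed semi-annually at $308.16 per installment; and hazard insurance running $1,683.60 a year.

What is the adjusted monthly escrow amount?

Municipal property tax = $918.48 × 2 = $1,836.96/yr
Flood insurance = $960.36/yr
Ground rent = $308.16 × 2 = $616.32/yr
Hazard insurance = $1,683.60/yr
Combined annual = $1,836.96 + $960.36 + $616.32 + $1,683.60 = $5,097.24
Per month = $5,097.24 ÷ 12 = $424.77
Shortage spread = $971.52 ÷ 12 = $80.96/mo
Adjusted monthly = $424.77 + $80.96 = $505.73

$505.73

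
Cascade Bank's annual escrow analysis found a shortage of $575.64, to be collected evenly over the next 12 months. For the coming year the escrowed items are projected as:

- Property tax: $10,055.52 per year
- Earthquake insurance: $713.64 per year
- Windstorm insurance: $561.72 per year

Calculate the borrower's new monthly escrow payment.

Property tax: $10,055.52
Earthquake insurance: $713.64
Windstorm insurance: $561.72
Total per year = $10,055.52 + $713.64 + $561.72 = $11,330.88
Per month = $11,330.88 ÷ 12 = $944.24
Shortage spread = $575.64 / 12 = $47.97/mo
New monthly escrow = $944.24 + $47.97 = $992.21

$992.21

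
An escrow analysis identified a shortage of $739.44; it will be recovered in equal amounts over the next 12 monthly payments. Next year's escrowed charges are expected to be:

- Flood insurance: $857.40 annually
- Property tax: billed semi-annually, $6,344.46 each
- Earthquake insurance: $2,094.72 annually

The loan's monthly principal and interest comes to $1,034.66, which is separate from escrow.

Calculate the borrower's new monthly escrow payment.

$1,365.04

Flood insurance = $857.40 annually
Property tax = $6,344.46 × 2 = $12,688.92 annually
Earthquake insurance = $2,094.72 annually
Annual escrow total = $857.40 + $12,688.92 + $2,094.72 = $15,641.04
Monthly escrow = $15,641.04 / 12 = $1,303.42
Monthly shortage recovery: $739.44 / 12 = $61.62
Adjusted monthly = $1,303.42 + $61.62 = $1,365.04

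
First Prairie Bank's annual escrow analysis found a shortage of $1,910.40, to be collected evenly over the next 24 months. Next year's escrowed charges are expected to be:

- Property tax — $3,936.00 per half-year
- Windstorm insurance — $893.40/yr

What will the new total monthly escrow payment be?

$810.05

Property tax — $3,936.00 × 2 = $7,872.00 per year
Windstorm insurance — $893.40 per year
Total per year = $7,872.00 + $893.40 = $8,765.40
Base monthly escrow = $8,765.40 ÷ 12 = $730.45
Shortage per month = $1,910.40 / 24 = $79.60
New monthly escrow = $730.45 + $79.60 = $810.05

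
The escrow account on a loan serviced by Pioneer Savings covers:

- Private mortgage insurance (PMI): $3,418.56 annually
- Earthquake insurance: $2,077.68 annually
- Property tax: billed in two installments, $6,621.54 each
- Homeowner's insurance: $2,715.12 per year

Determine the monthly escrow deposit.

Private mortgage insurance (PMI): $3,418.56 per year
Earthquake insurance: $2,077.68 per year
Property tax: $6,621.54 × 2 = $13,243.08 per year
Homeowner's insurance: $2,715.12 per year
Combined annual = $21,454.44
Per month = $21,454.44 ÷ 12 = $1,787.87

$1,787.87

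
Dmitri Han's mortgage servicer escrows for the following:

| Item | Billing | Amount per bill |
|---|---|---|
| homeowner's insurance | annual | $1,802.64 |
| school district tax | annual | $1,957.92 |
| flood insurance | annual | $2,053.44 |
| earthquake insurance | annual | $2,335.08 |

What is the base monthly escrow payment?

$679.09

Homeowner's insurance = $1,802.64/yr
School district tax = $1,957.92/yr
Flood insurance = $2,053.44/yr
Earthquake insurance = $2,335.08/yr
Total annual escrow = $8,149.08
Monthly = $8,149.08 ÷ 12 = $679.09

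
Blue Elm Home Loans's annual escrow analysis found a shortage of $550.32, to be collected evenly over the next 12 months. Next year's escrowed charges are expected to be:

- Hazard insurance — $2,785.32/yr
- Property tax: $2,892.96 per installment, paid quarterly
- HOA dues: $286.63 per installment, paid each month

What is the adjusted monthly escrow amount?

$1,528.92

Hazard insurance: $2,785.32/yr
Property tax: $2,892.96 × 4 = $11,571.84/yr
HOA dues: $286.63 × 12 = $3,439.56/yr
Annual escrow total = $2,785.32 + $11,571.84 + $3,439.56 = $17,796.72
Monthly escrow = $17,796.72 ÷ 12 = $1,483.06
Shortage per month = $550.32 ÷ 12 = $45.86
Adjusted monthly = $1,483.06 + $45.86 = $1,528.92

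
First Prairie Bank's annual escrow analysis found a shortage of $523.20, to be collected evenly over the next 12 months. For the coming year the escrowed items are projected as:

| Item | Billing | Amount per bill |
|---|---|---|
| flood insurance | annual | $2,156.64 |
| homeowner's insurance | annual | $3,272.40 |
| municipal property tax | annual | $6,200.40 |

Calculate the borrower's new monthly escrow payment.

Flood insurance — $2,156.64 annually
Homeowner's insurance — $3,272.40 annually
Municipal property tax — $6,200.40 annually
Total per year = $2,156.64 + $3,272.40 + $6,200.40 = $11,629.44
Monthly = $11,629.44 / 12 = $969.12
Monthly shortage recovery: $523.20 ÷ 12 = $43.60
New monthly escrow = $969.12 + $43.60 = $1,012.72

$1,012.72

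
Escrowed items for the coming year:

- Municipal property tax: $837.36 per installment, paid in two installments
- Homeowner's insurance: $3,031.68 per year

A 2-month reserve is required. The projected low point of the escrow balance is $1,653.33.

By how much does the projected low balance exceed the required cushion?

$868.93

Municipal property tax — $837.36 × 2 = $1,674.72/yr
Homeowner's insurance — $3,031.68/yr
Total per year = $4,706.40
Per month = $4,706.40 / 12 = $392.20
Required cushion = 2 × $392.20 = $784.40
Excess over cushion: $1,653.33 − $784.40 = $868.93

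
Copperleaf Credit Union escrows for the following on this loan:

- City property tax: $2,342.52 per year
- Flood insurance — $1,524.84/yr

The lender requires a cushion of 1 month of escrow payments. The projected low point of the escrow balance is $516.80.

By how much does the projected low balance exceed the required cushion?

$194.52

City property tax = $2,342.52 annually
Flood insurance = $1,524.84 annually
Combined annual = $2,342.52 + $1,524.84 = $3,867.36
Base monthly escrow = $3,867.36 ÷ 12 = $322.28
Cushion = 1 × $322.28 = $322.28
Surplus = $516.80 − $322.28 = $194.52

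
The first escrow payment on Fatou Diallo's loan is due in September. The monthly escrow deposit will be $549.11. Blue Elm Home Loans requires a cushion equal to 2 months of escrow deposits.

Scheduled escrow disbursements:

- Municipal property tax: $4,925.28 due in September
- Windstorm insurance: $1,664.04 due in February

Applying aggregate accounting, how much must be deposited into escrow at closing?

Cushion = 2 × $549.11 = $1,098.22
Trial balance (start $0, +$549.11 each month, − disbursements):
  Sep: +$549.11 − $4,925.28 → -$4,376.17
  Oct: +$549.11 → -$3,827.06
  Nov: +$549.11 → -$3,277.95
  Dec: +$549.11 → -$2,728.84
  Jan: +$549.11 → -$2,179.73
  Feb: +$549.11 − $1,664.04 → -$3,294.66
  Mar: +$549.11 → -$2,745.55
  Apr: +$549.11 → -$2,196.44
  May: +$549.11 → -$1,647.33
  Jun: +$549.11 → -$1,098.22
  Jul: +$549.11 → -$549.11
  Aug: +$549.11 → $0.00
Lowest trial balance = -$4,376.17 (Sep)
Initial deposit = cushion − low point = $1,098.22 − (-$4,376.17) = $5,474.39

$5,474.39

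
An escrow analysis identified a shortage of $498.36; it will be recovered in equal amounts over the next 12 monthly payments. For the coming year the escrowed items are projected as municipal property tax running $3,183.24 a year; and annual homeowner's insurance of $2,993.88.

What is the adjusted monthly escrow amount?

$556.29

Municipal property tax: $3,183.24
Homeowner's insurance: $2,993.88
Total annual escrow = $3,183.24 + $2,993.88 = $6,177.12
Base monthly escrow = $6,177.12 ÷ 12 = $514.76
Shortage per month = $498.36 / 12 = $41.53
Adjusted monthly = $514.76 + $41.53 = $556.29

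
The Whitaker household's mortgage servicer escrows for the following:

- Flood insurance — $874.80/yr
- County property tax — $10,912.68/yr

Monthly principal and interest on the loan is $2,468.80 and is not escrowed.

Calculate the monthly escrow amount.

Flood insurance: $874.80
County property tax: $10,912.68
Total annual escrow = $11,787.48
Monthly escrow = $11,787.48 ÷ 12 = $982.29

$982.29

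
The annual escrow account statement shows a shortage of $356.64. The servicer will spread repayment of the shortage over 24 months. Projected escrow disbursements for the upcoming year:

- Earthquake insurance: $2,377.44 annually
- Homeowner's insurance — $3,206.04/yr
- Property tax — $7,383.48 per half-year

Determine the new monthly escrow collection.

$1,710.73

Earthquake insurance: $2,377.44/yr
Homeowner's insurance: $3,206.04/yr
Property tax: $7,383.48 × 2 = $14,766.96/yr
Total per year = $2,377.44 + $3,206.04 + $14,766.96 = $20,350.44
Monthly = $20,350.44 / 12 = $1,695.87
Shortage per month = $356.64 / 24 = $14.86
Adjusted monthly = $1,695.87 + $14.86 = $1,710.73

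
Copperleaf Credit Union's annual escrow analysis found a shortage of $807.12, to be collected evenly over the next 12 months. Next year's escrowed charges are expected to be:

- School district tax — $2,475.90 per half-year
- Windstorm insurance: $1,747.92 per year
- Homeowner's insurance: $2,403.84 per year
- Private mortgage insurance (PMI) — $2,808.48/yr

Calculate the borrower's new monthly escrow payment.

$1,059.93

School district tax — $2,475.90 × 2 = $4,951.80 annually
Windstorm insurance — $1,747.92 annually
Homeowner's insurance — $2,403.84 annually
Private mortgage insurance (PMI) — $2,808.48 annually
Yearly total = $4,951.80 + $1,747.92 + $2,403.84 + $2,808.48 = $11,912.04
Base monthly escrow = $11,912.04 / 12 = $992.67
Shortage spread = $807.12 / 12 = $67.26/mo
New monthly escrow = $992.67 + $67.26 = $1,059.93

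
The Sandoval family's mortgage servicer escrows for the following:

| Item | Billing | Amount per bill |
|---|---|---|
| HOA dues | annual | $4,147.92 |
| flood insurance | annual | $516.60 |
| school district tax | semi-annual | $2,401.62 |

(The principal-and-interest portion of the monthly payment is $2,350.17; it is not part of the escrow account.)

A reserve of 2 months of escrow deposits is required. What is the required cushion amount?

HOA dues: $4,147.92 annually
Flood insurance: $516.60 annually
School district tax: $2,401.62 × 2 = $4,803.24 annually
Total per year = $4,147.92 + $516.60 + $4,803.24 = $9,467.76
Base monthly escrow = $9,467.76 ÷ 12 = $788.98
Required cushion = 2 × $788.98 = $1,577.96

$1,577.96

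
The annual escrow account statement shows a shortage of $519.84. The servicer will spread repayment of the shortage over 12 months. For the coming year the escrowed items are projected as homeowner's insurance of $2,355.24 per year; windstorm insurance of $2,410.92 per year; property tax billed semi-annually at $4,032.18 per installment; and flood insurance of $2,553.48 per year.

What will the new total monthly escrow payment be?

Homeowner's insurance = $2,355.24 per year
Windstorm insurance = $2,410.92 per year
Property tax = $4,032.18 × 2 = $8,064.36 per year
Flood insurance = $2,553.48 per year
Combined annual = $2,355.24 + $2,410.92 + $8,064.36 + $2,553.48 = $15,384.00
Monthly = $15,384.00 ÷ 12 = $1,282.00
Shortage per month = $519.84 / 12 = $43.32
New monthly escrow = $1,282.00 + $43.32 = $1,325.32

$1,325.32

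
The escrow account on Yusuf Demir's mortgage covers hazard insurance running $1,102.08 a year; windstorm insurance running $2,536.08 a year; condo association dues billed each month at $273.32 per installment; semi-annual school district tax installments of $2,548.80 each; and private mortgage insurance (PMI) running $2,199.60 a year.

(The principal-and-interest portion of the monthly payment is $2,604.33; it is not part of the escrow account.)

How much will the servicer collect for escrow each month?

$1,184.60

Hazard insurance: $1,102.08/yr
Windstorm insurance: $2,536.08/yr
Condo association dues: $273.32 × 12 = $3,279.84/yr
School district tax: $2,548.80 × 2 = $5,097.60/yr
Private mortgage insurance (PMI): $2,199.60/yr
Combined annual = $1,102.08 + $2,536.08 + $3,279.84 + $5,097.60 + $2,199.60 = $14,215.20
Monthly = $14,215.20 / 12 = $1,184.60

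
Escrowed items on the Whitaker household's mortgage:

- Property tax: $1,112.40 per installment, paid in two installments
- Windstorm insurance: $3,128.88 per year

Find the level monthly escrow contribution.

Property tax — $1,112.40 × 2 = $2,224.80 per year
Windstorm insurance — $3,128.88 per year
Total annual escrow = $2,224.80 + $3,128.88 = $5,353.68
Monthly = $5,353.68 / 12 = $446.14

$446.14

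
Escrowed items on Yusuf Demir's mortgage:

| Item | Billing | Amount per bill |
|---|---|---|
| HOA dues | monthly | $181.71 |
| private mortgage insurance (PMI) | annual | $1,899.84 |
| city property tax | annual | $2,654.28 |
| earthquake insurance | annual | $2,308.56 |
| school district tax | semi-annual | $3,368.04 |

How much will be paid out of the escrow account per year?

HOA dues: $181.71 × 12 = $2,180.52
Private mortgage insurance (PMI): $1,899.84
City property tax: $2,654.28
Earthquake insurance: $2,308.56
School district tax: $3,368.04 × 2 = $6,736.08
Annual escrow total = $2,180.52 + $1,899.84 + $2,654.28 + $2,308.56 + $6,736.08 = $15,779.28

$15,779.28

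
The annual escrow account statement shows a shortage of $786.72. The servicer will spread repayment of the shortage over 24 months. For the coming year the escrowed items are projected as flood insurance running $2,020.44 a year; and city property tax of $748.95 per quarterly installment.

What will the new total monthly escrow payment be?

Flood insurance — $2,020.44
City property tax — $748.95 × 4 = $2,995.80
Combined annual = $2,020.44 + $2,995.80 = $5,016.24
Base monthly escrow = $5,016.24 ÷ 12 = $418.02
Shortage spread = $786.72 / 24 = $32.78/mo
New monthly escrow = $418.02 + $32.78 = $450.80

$450.80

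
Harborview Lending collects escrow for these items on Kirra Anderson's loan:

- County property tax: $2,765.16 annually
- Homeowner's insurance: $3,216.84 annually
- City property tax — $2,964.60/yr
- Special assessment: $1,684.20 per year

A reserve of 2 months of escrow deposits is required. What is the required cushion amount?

County property tax = $2,765.16 annually
Homeowner's insurance = $3,216.84 annually
City property tax = $2,964.60 annually
Special assessment = $1,684.20 annually
Total per year = $2,765.16 + $3,216.84 + $2,964.60 + $1,684.20 = $10,630.80
Monthly = $10,630.80 / 12 = $885.90
Reserve = 2 × $885.90 = $1,771.80

$1,771.80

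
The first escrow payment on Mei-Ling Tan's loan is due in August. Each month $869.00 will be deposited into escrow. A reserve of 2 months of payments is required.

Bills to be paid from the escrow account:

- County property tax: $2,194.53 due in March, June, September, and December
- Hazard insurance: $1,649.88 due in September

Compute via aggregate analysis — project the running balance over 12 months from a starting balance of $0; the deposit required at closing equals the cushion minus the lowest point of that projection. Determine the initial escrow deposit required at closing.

$3,844.41

Cushion = 2 × $869.00 = $1,738.00
Trial balance (start $0, +$869.00 each month, − disbursements):
  Aug: +$869.00 → $869.00
  Sep: +$869.00 − $3,844.41 → -$2,106.41
  Oct: +$869.00 → -$1,237.41
  Nov: +$869.00 → -$368.41
  Dec: +$869.00 − $2,194.53 → -$1,693.94
  Jan: +$869.00 → -$824.94
  Feb: +$869.00 → $44.06
  Mar: +$869.00 − $2,194.53 → -$1,281.47
  Apr: +$869.00 → -$412.47
  May: +$869.00 → $456.53
  Jun: +$869.00 − $2,194.53 → -$869.00
  Jul: +$869.00 → $0.00
Lowest trial balance = -$2,106.41 (Sep)
Initial deposit = cushion − low point = $1,738.00 − (-$2,106.41) = $3,844.41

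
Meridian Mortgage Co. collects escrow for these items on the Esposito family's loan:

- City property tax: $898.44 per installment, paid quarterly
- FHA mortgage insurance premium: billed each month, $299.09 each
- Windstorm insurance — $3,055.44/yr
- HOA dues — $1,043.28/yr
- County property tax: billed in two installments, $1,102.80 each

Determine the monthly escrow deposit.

$1,123.93

City property tax — $898.44 × 4 = $3,593.76
FHA mortgage insurance premium — $299.09 × 12 = $3,589.08
Windstorm insurance — $3,055.44
HOA dues — $1,043.28
County property tax — $1,102.80 × 2 = $2,205.60
Yearly total = $13,487.16
Monthly escrow = $13,487.16 ÷ 12 = $1,123.93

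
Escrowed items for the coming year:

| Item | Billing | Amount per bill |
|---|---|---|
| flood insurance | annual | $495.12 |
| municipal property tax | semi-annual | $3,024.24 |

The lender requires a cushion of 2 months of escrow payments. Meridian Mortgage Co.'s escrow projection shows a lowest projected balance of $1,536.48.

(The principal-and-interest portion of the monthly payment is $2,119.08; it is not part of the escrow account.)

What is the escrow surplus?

$445.88

Flood insurance = $495.12 per year
Municipal property tax = $3,024.24 × 2 = $6,048.48 per year
Total per year = $495.12 + $6,048.48 = $6,543.60
Per month = $6,543.60 ÷ 12 = $545.30
Required cushion = 2 × $545.30 = $1,090.60
Excess over cushion: $1,536.48 − $1,090.60 = $445.88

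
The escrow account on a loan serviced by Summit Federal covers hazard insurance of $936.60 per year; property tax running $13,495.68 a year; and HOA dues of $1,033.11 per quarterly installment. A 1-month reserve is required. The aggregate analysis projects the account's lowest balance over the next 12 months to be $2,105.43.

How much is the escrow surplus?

$558.37

Hazard insurance: $936.60
Property tax: $13,495.68
HOA dues: $1,033.11 × 4 = $4,132.44
Combined annual = $18,564.72
Monthly escrow = $18,564.72 / 12 = $1,547.06
Required reserve = 1 × $1,547.06 = $1,547.06
Surplus = $2,105.43 − $1,547.06 = $558.37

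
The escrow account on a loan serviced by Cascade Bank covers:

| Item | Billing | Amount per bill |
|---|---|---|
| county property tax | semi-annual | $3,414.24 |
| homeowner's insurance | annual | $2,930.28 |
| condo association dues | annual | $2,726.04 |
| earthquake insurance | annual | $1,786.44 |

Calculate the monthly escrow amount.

$1,189.27

County property tax = $3,414.24 × 2 = $6,828.48 annually
Homeowner's insurance = $2,930.28 annually
Condo association dues = $2,726.04 annually
Earthquake insurance = $1,786.44 annually
Yearly total = $14,271.24
Base monthly escrow = $14,271.24 ÷ 12 = $1,189.27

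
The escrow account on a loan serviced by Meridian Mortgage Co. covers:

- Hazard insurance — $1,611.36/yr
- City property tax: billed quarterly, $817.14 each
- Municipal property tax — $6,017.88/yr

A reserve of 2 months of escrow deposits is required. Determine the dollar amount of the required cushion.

$1,816.30

Hazard insurance: $1,611.36 per year
City property tax: $817.14 × 4 = $3,268.56 per year
Municipal property tax: $6,017.88 per year
Total annual escrow = $10,897.80
Monthly = $10,897.80 ÷ 12 = $908.15
Required cushion = 2 × $908.15 = $1,816.30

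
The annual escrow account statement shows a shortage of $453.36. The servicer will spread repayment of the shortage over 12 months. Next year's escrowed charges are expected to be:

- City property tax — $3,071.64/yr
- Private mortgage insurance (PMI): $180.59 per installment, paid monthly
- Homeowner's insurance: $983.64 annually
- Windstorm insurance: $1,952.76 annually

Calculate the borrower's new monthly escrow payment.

City property tax: $3,071.64 annually
Private mortgage insurance (PMI): $180.59 × 12 = $2,167.08 annually
Homeowner's insurance: $983.64 annually
Windstorm insurance: $1,952.76 annually
Annual escrow total = $8,175.12
Monthly escrow = $8,175.12 / 12 = $681.26
Shortage spread = $453.36 ÷ 12 = $37.78/mo
New monthly escrow = $681.26 + $37.78 = $719.04

$719.04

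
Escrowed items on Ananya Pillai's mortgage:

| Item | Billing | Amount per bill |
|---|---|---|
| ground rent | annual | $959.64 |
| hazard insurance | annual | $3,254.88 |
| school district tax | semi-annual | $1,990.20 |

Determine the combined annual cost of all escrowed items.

$8,194.92

Ground rent — $959.64
Hazard insurance — $3,254.88
School district tax — $1,990.20 × 2 = $3,980.40
Annual escrow total = $8,194.92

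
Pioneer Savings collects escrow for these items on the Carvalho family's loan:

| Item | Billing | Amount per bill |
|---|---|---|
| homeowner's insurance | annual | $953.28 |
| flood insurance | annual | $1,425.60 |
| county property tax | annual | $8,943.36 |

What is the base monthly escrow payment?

$943.52

Homeowner's insurance — $953.28 per year
Flood insurance — $1,425.60 per year
County property tax — $8,943.36 per year
Total annual escrow = $11,322.24
Base monthly escrow = $11,322.24 / 12 = $943.52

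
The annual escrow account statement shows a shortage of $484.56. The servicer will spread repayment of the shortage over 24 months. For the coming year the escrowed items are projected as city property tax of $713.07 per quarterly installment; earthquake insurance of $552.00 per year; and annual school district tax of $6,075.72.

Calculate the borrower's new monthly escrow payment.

City property tax: $713.07 × 4 = $2,852.28
Earthquake insurance: $552.00
School district tax: $6,075.72
Total per year = $2,852.28 + $552.00 + $6,075.72 = $9,480.00
Monthly escrow = $9,480.00 ÷ 12 = $790.00
Shortage per month = $484.56 ÷ 24 = $20.19
Adjusted monthly = $790.00 + $20.19 = $810.19

$810.19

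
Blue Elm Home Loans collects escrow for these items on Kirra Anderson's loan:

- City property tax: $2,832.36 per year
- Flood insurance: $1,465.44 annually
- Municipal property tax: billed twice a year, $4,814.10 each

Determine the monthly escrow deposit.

$1,160.50

City property tax = $2,832.36
Flood insurance = $1,465.44
Municipal property tax = $4,814.10 × 2 = $9,628.20
Annual escrow total = $13,926.00
Monthly = $13,926.00 / 12 = $1,160.50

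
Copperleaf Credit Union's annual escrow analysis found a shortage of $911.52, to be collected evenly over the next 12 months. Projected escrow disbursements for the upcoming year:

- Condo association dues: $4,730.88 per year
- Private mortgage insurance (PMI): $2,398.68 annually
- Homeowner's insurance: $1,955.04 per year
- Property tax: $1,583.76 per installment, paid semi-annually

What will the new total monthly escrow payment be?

Condo association dues — $4,730.88 per year
Private mortgage insurance (PMI) — $2,398.68 per year
Homeowner's insurance — $1,955.04 per year
Property tax — $1,583.76 × 2 = $3,167.52 per year
Total annual escrow = $12,252.12
Monthly = $12,252.12 ÷ 12 = $1,021.01
Shortage spread = $911.52 / 12 = $75.96/mo
Adjusted monthly = $1,021.01 + $75.96 = $1,096.97

$1,096.97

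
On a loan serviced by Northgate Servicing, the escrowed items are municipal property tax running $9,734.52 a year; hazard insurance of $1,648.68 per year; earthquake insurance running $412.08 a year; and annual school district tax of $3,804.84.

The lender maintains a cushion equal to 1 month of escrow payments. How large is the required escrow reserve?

$1,300.01

Municipal property tax: $9,734.52/yr
Hazard insurance: $1,648.68/yr
Earthquake insurance: $412.08/yr
School district tax: $3,804.84/yr
Annual escrow total = $15,600.12
Base monthly escrow = $15,600.12 / 12 = $1,300.01
Cushion = 1 × $1,300.01 = $1,300.01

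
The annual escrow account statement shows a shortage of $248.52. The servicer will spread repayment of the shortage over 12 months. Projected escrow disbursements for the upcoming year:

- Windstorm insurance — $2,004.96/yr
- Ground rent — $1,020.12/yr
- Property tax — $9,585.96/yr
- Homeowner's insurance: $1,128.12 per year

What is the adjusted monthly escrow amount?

$1,165.64

Windstorm insurance: $2,004.96 annually
Ground rent: $1,020.12 annually
Property tax: $9,585.96 annually
Homeowner's insurance: $1,128.12 annually
Combined annual = $2,004.96 + $1,020.12 + $9,585.96 + $1,128.12 = $13,739.16
Per month = $13,739.16 ÷ 12 = $1,144.93
Shortage per month = $248.52 ÷ 12 = $20.71
New monthly escrow = $1,144.93 + $20.71 = $1,165.64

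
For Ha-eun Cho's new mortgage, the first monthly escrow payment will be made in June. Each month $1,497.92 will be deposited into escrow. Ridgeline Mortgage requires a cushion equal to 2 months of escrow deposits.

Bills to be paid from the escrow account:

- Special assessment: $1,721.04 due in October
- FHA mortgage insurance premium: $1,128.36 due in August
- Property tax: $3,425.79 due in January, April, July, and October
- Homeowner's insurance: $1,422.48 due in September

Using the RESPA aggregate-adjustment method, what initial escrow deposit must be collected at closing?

$6,629.70

Cushion = 2 × $1,497.92 = $2,995.84
Trial balance (start $0, +$1,497.92 each month, − disbursements):
  Jun: +$1,497.92 → $1,497.92
  Jul: +$1,497.92 − $3,425.79 → -$429.95
  Aug: +$1,497.92 − $1,128.36 → -$60.39
  Sep: +$1,497.92 − $1,422.48 → $15.05
  Oct: +$1,497.92 − $5,146.83 → -$3,633.86
  Nov: +$1,497.92 → -$2,135.94
  Dec: +$1,497.92 → -$638.02
  Jan: +$1,497.92 − $3,425.79 → -$2,565.89
  Feb: +$1,497.92 → -$1,067.97
  Mar: +$1,497.92 → $429.95
  Apr: +$1,497.92 − $3,425.79 → -$1,497.92
  May: +$1,497.92 → $0.00
Lowest trial balance = -$3,633.86 (Oct)
Initial deposit = cushion − low point = $2,995.84 − (-$3,633.86) = $6,629.70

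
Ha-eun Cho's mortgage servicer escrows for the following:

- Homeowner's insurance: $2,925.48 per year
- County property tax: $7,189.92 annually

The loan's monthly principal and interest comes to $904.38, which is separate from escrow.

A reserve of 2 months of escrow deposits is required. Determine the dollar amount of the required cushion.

Homeowner's insurance: $2,925.48/yr
County property tax: $7,189.92/yr
Total per year = $2,925.48 + $7,189.92 = $10,115.40
Per month = $10,115.40 ÷ 12 = $842.95
Required cushion = 2 × $842.95 = $1,685.90

$1,685.90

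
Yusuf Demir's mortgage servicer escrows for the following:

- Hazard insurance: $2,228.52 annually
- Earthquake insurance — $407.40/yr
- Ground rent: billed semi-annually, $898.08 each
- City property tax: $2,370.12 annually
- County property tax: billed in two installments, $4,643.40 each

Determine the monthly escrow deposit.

Hazard insurance: $2,228.52 annually
Earthquake insurance: $407.40 annually
Ground rent: $898.08 × 2 = $1,796.16 annually
City property tax: $2,370.12 annually
County property tax: $4,643.40 × 2 = $9,286.80 annually
Yearly total = $2,228.52 + $407.40 + $1,796.16 + $2,370.12 + $9,286.80 = $16,089.00
Per month = $16,089.00 / 12 = $1,340.75

$1,340.75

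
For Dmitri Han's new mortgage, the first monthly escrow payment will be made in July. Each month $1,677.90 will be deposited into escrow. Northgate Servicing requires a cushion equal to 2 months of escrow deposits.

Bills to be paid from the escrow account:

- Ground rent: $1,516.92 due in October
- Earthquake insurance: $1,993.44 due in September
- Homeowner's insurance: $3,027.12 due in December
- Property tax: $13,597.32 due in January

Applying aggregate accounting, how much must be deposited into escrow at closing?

$11,745.30

Cushion = 2 × $1,677.90 = $3,355.80
Trial balance (start $0, +$1,677.90 each month, − disbursements):
  Jul: +$1,677.90 → $1,677.90
  Aug: +$1,677.90 → $3,355.80
  Sep: +$1,677.90 − $1,993.44 → $3,040.26
  Oct: +$1,677.90 − $1,516.92 → $3,201.24
  Nov: +$1,677.90 → $4,879.14
  Dec: +$1,677.90 − $3,027.12 → $3,529.92
  Jan: +$1,677.90 − $13,597.32 → -$8,389.50
  Feb: +$1,677.90 → -$6,711.60
  Mar: +$1,677.90 → -$5,033.70
  Apr: +$1,677.90 → -$3,355.80
  May: +$1,677.90 → -$1,677.90
  Jun: +$1,677.90 → $0.00
Lowest trial balance = -$8,389.50 (Jan)
Initial deposit = cushion − low point = $3,355.80 − (-$8,389.50) = $11,745.30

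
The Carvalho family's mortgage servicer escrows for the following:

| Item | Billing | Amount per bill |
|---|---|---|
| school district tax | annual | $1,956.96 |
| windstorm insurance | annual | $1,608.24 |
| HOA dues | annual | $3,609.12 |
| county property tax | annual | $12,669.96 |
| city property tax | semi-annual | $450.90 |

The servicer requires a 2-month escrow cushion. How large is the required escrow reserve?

School district tax: $1,956.96 per year
Windstorm insurance: $1,608.24 per year
HOA dues: $3,609.12 per year
County property tax: $12,669.96 per year
City property tax: $450.90 × 2 = $901.80 per year
Combined annual = $1,956.96 + $1,608.24 + $3,609.12 + $12,669.96 + $901.80 = $20,746.08
Base monthly escrow = $20,746.08 / 12 = $1,728.84
Required cushion = 2 × $1,728.84 = $3,457.68

$3,457.68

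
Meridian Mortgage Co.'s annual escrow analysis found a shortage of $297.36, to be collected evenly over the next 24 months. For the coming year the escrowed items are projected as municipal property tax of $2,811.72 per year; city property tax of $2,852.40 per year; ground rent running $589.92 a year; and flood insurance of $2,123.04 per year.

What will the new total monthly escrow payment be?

Municipal property tax — $2,811.72
City property tax — $2,852.40
Ground rent — $589.92
Flood insurance — $2,123.04
Total per year = $2,811.72 + $2,852.40 + $589.92 + $2,123.04 = $8,377.08
Monthly = $8,377.08 / 12 = $698.09
Monthly shortage recovery: $297.36 / 24 = $12.39
New monthly escrow = $698.09 + $12.39 = $710.48

$710.48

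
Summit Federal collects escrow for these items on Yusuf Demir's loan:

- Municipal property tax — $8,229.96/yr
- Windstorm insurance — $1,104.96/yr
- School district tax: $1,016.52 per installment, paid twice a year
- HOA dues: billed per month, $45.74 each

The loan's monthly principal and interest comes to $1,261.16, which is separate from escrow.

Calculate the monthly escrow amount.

$993.07

Municipal property tax: $8,229.96 per year
Windstorm insurance: $1,104.96 per year
School district tax: $1,016.52 × 2 = $2,033.04 per year
HOA dues: $45.74 × 12 = $548.88 per year
Yearly total = $11,916.84
Monthly escrow = $11,916.84 / 12 = $993.07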